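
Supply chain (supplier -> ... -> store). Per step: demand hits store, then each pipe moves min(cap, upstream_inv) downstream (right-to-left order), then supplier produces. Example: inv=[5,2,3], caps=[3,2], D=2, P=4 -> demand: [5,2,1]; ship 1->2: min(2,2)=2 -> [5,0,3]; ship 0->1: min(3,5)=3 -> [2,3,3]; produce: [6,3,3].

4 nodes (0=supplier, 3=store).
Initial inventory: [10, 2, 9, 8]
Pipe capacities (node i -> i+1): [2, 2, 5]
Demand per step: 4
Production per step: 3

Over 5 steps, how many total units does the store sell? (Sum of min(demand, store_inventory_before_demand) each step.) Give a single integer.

Answer: 20

Derivation:
Step 1: sold=4 (running total=4) -> [11 2 6 9]
Step 2: sold=4 (running total=8) -> [12 2 3 10]
Step 3: sold=4 (running total=12) -> [13 2 2 9]
Step 4: sold=4 (running total=16) -> [14 2 2 7]
Step 5: sold=4 (running total=20) -> [15 2 2 5]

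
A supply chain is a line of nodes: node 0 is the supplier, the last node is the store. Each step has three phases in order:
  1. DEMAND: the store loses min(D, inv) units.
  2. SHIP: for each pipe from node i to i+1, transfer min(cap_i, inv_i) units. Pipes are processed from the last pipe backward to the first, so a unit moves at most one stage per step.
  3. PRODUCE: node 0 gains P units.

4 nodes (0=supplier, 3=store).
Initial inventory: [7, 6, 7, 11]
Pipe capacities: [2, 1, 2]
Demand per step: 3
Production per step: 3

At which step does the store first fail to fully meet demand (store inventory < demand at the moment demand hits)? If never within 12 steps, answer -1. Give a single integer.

Step 1: demand=3,sold=3 ship[2->3]=2 ship[1->2]=1 ship[0->1]=2 prod=3 -> [8 7 6 10]
Step 2: demand=3,sold=3 ship[2->3]=2 ship[1->2]=1 ship[0->1]=2 prod=3 -> [9 8 5 9]
Step 3: demand=3,sold=3 ship[2->3]=2 ship[1->2]=1 ship[0->1]=2 prod=3 -> [10 9 4 8]
Step 4: demand=3,sold=3 ship[2->3]=2 ship[1->2]=1 ship[0->1]=2 prod=3 -> [11 10 3 7]
Step 5: demand=3,sold=3 ship[2->3]=2 ship[1->2]=1 ship[0->1]=2 prod=3 -> [12 11 2 6]
Step 6: demand=3,sold=3 ship[2->3]=2 ship[1->2]=1 ship[0->1]=2 prod=3 -> [13 12 1 5]
Step 7: demand=3,sold=3 ship[2->3]=1 ship[1->2]=1 ship[0->1]=2 prod=3 -> [14 13 1 3]
Step 8: demand=3,sold=3 ship[2->3]=1 ship[1->2]=1 ship[0->1]=2 prod=3 -> [15 14 1 1]
Step 9: demand=3,sold=1 ship[2->3]=1 ship[1->2]=1 ship[0->1]=2 prod=3 -> [16 15 1 1]
Step 10: demand=3,sold=1 ship[2->3]=1 ship[1->2]=1 ship[0->1]=2 prod=3 -> [17 16 1 1]
Step 11: demand=3,sold=1 ship[2->3]=1 ship[1->2]=1 ship[0->1]=2 prod=3 -> [18 17 1 1]
Step 12: demand=3,sold=1 ship[2->3]=1 ship[1->2]=1 ship[0->1]=2 prod=3 -> [19 18 1 1]
First stockout at step 9

9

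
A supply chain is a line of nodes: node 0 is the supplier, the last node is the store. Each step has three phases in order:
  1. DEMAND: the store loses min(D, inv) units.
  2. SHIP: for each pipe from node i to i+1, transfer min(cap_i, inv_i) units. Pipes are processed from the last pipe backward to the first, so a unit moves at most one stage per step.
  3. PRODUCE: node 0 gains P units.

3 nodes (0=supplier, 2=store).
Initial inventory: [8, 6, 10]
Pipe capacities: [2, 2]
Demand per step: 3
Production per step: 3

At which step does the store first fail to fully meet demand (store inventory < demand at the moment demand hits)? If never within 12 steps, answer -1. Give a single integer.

Step 1: demand=3,sold=3 ship[1->2]=2 ship[0->1]=2 prod=3 -> [9 6 9]
Step 2: demand=3,sold=3 ship[1->2]=2 ship[0->1]=2 prod=3 -> [10 6 8]
Step 3: demand=3,sold=3 ship[1->2]=2 ship[0->1]=2 prod=3 -> [11 6 7]
Step 4: demand=3,sold=3 ship[1->2]=2 ship[0->1]=2 prod=3 -> [12 6 6]
Step 5: demand=3,sold=3 ship[1->2]=2 ship[0->1]=2 prod=3 -> [13 6 5]
Step 6: demand=3,sold=3 ship[1->2]=2 ship[0->1]=2 prod=3 -> [14 6 4]
Step 7: demand=3,sold=3 ship[1->2]=2 ship[0->1]=2 prod=3 -> [15 6 3]
Step 8: demand=3,sold=3 ship[1->2]=2 ship[0->1]=2 prod=3 -> [16 6 2]
Step 9: demand=3,sold=2 ship[1->2]=2 ship[0->1]=2 prod=3 -> [17 6 2]
Step 10: demand=3,sold=2 ship[1->2]=2 ship[0->1]=2 prod=3 -> [18 6 2]
Step 11: demand=3,sold=2 ship[1->2]=2 ship[0->1]=2 prod=3 -> [19 6 2]
Step 12: demand=3,sold=2 ship[1->2]=2 ship[0->1]=2 prod=3 -> [20 6 2]
First stockout at step 9

9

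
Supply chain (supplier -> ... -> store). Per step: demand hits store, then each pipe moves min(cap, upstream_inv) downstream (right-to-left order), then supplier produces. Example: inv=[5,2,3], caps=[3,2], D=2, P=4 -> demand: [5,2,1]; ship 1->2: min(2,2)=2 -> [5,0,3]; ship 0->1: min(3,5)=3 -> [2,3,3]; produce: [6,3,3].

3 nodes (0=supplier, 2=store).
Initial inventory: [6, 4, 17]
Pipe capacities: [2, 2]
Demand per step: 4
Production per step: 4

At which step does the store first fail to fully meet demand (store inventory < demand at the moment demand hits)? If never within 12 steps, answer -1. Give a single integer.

Step 1: demand=4,sold=4 ship[1->2]=2 ship[0->1]=2 prod=4 -> [8 4 15]
Step 2: demand=4,sold=4 ship[1->2]=2 ship[0->1]=2 prod=4 -> [10 4 13]
Step 3: demand=4,sold=4 ship[1->2]=2 ship[0->1]=2 prod=4 -> [12 4 11]
Step 4: demand=4,sold=4 ship[1->2]=2 ship[0->1]=2 prod=4 -> [14 4 9]
Step 5: demand=4,sold=4 ship[1->2]=2 ship[0->1]=2 prod=4 -> [16 4 7]
Step 6: demand=4,sold=4 ship[1->2]=2 ship[0->1]=2 prod=4 -> [18 4 5]
Step 7: demand=4,sold=4 ship[1->2]=2 ship[0->1]=2 prod=4 -> [20 4 3]
Step 8: demand=4,sold=3 ship[1->2]=2 ship[0->1]=2 prod=4 -> [22 4 2]
Step 9: demand=4,sold=2 ship[1->2]=2 ship[0->1]=2 prod=4 -> [24 4 2]
Step 10: demand=4,sold=2 ship[1->2]=2 ship[0->1]=2 prod=4 -> [26 4 2]
Step 11: demand=4,sold=2 ship[1->2]=2 ship[0->1]=2 prod=4 -> [28 4 2]
Step 12: demand=4,sold=2 ship[1->2]=2 ship[0->1]=2 prod=4 -> [30 4 2]
First stockout at step 8

8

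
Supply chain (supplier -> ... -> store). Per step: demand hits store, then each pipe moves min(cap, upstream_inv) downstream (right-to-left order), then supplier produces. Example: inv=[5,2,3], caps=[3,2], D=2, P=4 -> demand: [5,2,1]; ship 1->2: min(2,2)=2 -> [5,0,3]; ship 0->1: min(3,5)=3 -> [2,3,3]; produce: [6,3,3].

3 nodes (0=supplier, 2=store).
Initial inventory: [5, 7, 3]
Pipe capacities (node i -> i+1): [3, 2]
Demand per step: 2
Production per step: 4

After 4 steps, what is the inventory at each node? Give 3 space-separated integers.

Step 1: demand=2,sold=2 ship[1->2]=2 ship[0->1]=3 prod=4 -> inv=[6 8 3]
Step 2: demand=2,sold=2 ship[1->2]=2 ship[0->1]=3 prod=4 -> inv=[7 9 3]
Step 3: demand=2,sold=2 ship[1->2]=2 ship[0->1]=3 prod=4 -> inv=[8 10 3]
Step 4: demand=2,sold=2 ship[1->2]=2 ship[0->1]=3 prod=4 -> inv=[9 11 3]

9 11 3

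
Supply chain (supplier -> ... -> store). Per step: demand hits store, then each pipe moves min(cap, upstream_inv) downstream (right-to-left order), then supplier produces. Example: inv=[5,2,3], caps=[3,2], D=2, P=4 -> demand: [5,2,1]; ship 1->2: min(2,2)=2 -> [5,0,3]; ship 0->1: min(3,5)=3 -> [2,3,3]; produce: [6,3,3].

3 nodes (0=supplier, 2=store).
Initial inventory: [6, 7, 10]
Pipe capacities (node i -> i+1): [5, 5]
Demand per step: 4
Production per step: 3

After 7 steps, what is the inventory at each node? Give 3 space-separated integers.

Step 1: demand=4,sold=4 ship[1->2]=5 ship[0->1]=5 prod=3 -> inv=[4 7 11]
Step 2: demand=4,sold=4 ship[1->2]=5 ship[0->1]=4 prod=3 -> inv=[3 6 12]
Step 3: demand=4,sold=4 ship[1->2]=5 ship[0->1]=3 prod=3 -> inv=[3 4 13]
Step 4: demand=4,sold=4 ship[1->2]=4 ship[0->1]=3 prod=3 -> inv=[3 3 13]
Step 5: demand=4,sold=4 ship[1->2]=3 ship[0->1]=3 prod=3 -> inv=[3 3 12]
Step 6: demand=4,sold=4 ship[1->2]=3 ship[0->1]=3 prod=3 -> inv=[3 3 11]
Step 7: demand=4,sold=4 ship[1->2]=3 ship[0->1]=3 prod=3 -> inv=[3 3 10]

3 3 10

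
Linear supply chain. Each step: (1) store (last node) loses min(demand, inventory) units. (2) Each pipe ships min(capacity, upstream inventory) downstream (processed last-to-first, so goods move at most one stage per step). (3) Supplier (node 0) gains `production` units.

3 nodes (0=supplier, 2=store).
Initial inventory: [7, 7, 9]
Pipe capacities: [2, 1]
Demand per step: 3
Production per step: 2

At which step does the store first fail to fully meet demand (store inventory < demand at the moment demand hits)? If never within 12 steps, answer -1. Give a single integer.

Step 1: demand=3,sold=3 ship[1->2]=1 ship[0->1]=2 prod=2 -> [7 8 7]
Step 2: demand=3,sold=3 ship[1->2]=1 ship[0->1]=2 prod=2 -> [7 9 5]
Step 3: demand=3,sold=3 ship[1->2]=1 ship[0->1]=2 prod=2 -> [7 10 3]
Step 4: demand=3,sold=3 ship[1->2]=1 ship[0->1]=2 prod=2 -> [7 11 1]
Step 5: demand=3,sold=1 ship[1->2]=1 ship[0->1]=2 prod=2 -> [7 12 1]
Step 6: demand=3,sold=1 ship[1->2]=1 ship[0->1]=2 prod=2 -> [7 13 1]
Step 7: demand=3,sold=1 ship[1->2]=1 ship[0->1]=2 prod=2 -> [7 14 1]
Step 8: demand=3,sold=1 ship[1->2]=1 ship[0->1]=2 prod=2 -> [7 15 1]
Step 9: demand=3,sold=1 ship[1->2]=1 ship[0->1]=2 prod=2 -> [7 16 1]
Step 10: demand=3,sold=1 ship[1->2]=1 ship[0->1]=2 prod=2 -> [7 17 1]
Step 11: demand=3,sold=1 ship[1->2]=1 ship[0->1]=2 prod=2 -> [7 18 1]
Step 12: demand=3,sold=1 ship[1->2]=1 ship[0->1]=2 prod=2 -> [7 19 1]
First stockout at step 5

5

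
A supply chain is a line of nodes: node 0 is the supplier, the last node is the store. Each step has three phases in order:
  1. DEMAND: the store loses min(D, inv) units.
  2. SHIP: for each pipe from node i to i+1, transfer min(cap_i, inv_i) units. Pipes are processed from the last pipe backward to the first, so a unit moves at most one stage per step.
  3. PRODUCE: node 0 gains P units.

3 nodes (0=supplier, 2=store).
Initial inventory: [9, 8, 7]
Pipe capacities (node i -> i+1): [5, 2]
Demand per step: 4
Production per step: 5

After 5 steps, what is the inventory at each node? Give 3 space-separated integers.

Step 1: demand=4,sold=4 ship[1->2]=2 ship[0->1]=5 prod=5 -> inv=[9 11 5]
Step 2: demand=4,sold=4 ship[1->2]=2 ship[0->1]=5 prod=5 -> inv=[9 14 3]
Step 3: demand=4,sold=3 ship[1->2]=2 ship[0->1]=5 prod=5 -> inv=[9 17 2]
Step 4: demand=4,sold=2 ship[1->2]=2 ship[0->1]=5 prod=5 -> inv=[9 20 2]
Step 5: demand=4,sold=2 ship[1->2]=2 ship[0->1]=5 prod=5 -> inv=[9 23 2]

9 23 2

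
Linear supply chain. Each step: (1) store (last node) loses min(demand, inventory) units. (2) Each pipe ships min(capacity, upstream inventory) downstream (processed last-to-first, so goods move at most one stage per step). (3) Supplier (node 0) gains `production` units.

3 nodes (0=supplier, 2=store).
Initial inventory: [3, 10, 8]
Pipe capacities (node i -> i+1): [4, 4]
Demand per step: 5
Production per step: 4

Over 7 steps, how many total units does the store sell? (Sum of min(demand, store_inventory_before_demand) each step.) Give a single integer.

Step 1: sold=5 (running total=5) -> [4 9 7]
Step 2: sold=5 (running total=10) -> [4 9 6]
Step 3: sold=5 (running total=15) -> [4 9 5]
Step 4: sold=5 (running total=20) -> [4 9 4]
Step 5: sold=4 (running total=24) -> [4 9 4]
Step 6: sold=4 (running total=28) -> [4 9 4]
Step 7: sold=4 (running total=32) -> [4 9 4]

Answer: 32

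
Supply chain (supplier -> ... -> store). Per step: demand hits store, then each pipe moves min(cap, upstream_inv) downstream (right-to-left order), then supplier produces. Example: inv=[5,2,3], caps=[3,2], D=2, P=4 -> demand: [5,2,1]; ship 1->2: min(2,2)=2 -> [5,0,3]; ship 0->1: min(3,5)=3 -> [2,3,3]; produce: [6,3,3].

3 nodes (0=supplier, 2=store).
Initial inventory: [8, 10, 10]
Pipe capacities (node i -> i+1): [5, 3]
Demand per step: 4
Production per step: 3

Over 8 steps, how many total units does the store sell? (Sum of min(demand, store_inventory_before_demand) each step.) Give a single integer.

Step 1: sold=4 (running total=4) -> [6 12 9]
Step 2: sold=4 (running total=8) -> [4 14 8]
Step 3: sold=4 (running total=12) -> [3 15 7]
Step 4: sold=4 (running total=16) -> [3 15 6]
Step 5: sold=4 (running total=20) -> [3 15 5]
Step 6: sold=4 (running total=24) -> [3 15 4]
Step 7: sold=4 (running total=28) -> [3 15 3]
Step 8: sold=3 (running total=31) -> [3 15 3]

Answer: 31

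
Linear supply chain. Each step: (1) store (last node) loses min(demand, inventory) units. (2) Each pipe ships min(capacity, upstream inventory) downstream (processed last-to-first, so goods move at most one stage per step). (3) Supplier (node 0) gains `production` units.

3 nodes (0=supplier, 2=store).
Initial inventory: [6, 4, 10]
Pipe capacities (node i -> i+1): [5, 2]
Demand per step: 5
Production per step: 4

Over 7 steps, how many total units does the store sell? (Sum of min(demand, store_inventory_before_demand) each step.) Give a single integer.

Step 1: sold=5 (running total=5) -> [5 7 7]
Step 2: sold=5 (running total=10) -> [4 10 4]
Step 3: sold=4 (running total=14) -> [4 12 2]
Step 4: sold=2 (running total=16) -> [4 14 2]
Step 5: sold=2 (running total=18) -> [4 16 2]
Step 6: sold=2 (running total=20) -> [4 18 2]
Step 7: sold=2 (running total=22) -> [4 20 2]

Answer: 22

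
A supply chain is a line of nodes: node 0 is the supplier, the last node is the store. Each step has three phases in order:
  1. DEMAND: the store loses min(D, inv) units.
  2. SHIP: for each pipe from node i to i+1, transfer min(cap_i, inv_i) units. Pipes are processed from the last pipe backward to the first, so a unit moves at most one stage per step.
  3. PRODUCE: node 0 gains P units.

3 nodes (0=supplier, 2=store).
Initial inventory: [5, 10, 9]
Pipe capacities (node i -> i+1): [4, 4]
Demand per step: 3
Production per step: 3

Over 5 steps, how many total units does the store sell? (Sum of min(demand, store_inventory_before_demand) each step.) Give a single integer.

Answer: 15

Derivation:
Step 1: sold=3 (running total=3) -> [4 10 10]
Step 2: sold=3 (running total=6) -> [3 10 11]
Step 3: sold=3 (running total=9) -> [3 9 12]
Step 4: sold=3 (running total=12) -> [3 8 13]
Step 5: sold=3 (running total=15) -> [3 7 14]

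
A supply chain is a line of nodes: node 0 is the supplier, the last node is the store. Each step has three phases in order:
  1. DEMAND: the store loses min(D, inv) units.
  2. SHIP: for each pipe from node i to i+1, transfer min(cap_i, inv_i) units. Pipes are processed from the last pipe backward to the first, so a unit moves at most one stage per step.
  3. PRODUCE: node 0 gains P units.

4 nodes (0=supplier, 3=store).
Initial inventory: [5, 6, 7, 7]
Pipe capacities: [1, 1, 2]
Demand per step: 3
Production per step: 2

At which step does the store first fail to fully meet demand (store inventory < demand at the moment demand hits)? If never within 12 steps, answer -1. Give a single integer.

Step 1: demand=3,sold=3 ship[2->3]=2 ship[1->2]=1 ship[0->1]=1 prod=2 -> [6 6 6 6]
Step 2: demand=3,sold=3 ship[2->3]=2 ship[1->2]=1 ship[0->1]=1 prod=2 -> [7 6 5 5]
Step 3: demand=3,sold=3 ship[2->3]=2 ship[1->2]=1 ship[0->1]=1 prod=2 -> [8 6 4 4]
Step 4: demand=3,sold=3 ship[2->3]=2 ship[1->2]=1 ship[0->1]=1 prod=2 -> [9 6 3 3]
Step 5: demand=3,sold=3 ship[2->3]=2 ship[1->2]=1 ship[0->1]=1 prod=2 -> [10 6 2 2]
Step 6: demand=3,sold=2 ship[2->3]=2 ship[1->2]=1 ship[0->1]=1 prod=2 -> [11 6 1 2]
Step 7: demand=3,sold=2 ship[2->3]=1 ship[1->2]=1 ship[0->1]=1 prod=2 -> [12 6 1 1]
Step 8: demand=3,sold=1 ship[2->3]=1 ship[1->2]=1 ship[0->1]=1 prod=2 -> [13 6 1 1]
Step 9: demand=3,sold=1 ship[2->3]=1 ship[1->2]=1 ship[0->1]=1 prod=2 -> [14 6 1 1]
Step 10: demand=3,sold=1 ship[2->3]=1 ship[1->2]=1 ship[0->1]=1 prod=2 -> [15 6 1 1]
Step 11: demand=3,sold=1 ship[2->3]=1 ship[1->2]=1 ship[0->1]=1 prod=2 -> [16 6 1 1]
Step 12: demand=3,sold=1 ship[2->3]=1 ship[1->2]=1 ship[0->1]=1 prod=2 -> [17 6 1 1]
First stockout at step 6

6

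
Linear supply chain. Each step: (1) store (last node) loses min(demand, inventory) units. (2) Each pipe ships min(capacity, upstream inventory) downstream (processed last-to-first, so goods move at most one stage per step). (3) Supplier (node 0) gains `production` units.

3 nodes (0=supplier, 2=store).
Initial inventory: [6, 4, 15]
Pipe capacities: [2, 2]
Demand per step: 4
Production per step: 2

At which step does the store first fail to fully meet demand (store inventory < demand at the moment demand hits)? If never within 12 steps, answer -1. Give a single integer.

Step 1: demand=4,sold=4 ship[1->2]=2 ship[0->1]=2 prod=2 -> [6 4 13]
Step 2: demand=4,sold=4 ship[1->2]=2 ship[0->1]=2 prod=2 -> [6 4 11]
Step 3: demand=4,sold=4 ship[1->2]=2 ship[0->1]=2 prod=2 -> [6 4 9]
Step 4: demand=4,sold=4 ship[1->2]=2 ship[0->1]=2 prod=2 -> [6 4 7]
Step 5: demand=4,sold=4 ship[1->2]=2 ship[0->1]=2 prod=2 -> [6 4 5]
Step 6: demand=4,sold=4 ship[1->2]=2 ship[0->1]=2 prod=2 -> [6 4 3]
Step 7: demand=4,sold=3 ship[1->2]=2 ship[0->1]=2 prod=2 -> [6 4 2]
Step 8: demand=4,sold=2 ship[1->2]=2 ship[0->1]=2 prod=2 -> [6 4 2]
Step 9: demand=4,sold=2 ship[1->2]=2 ship[0->1]=2 prod=2 -> [6 4 2]
Step 10: demand=4,sold=2 ship[1->2]=2 ship[0->1]=2 prod=2 -> [6 4 2]
Step 11: demand=4,sold=2 ship[1->2]=2 ship[0->1]=2 prod=2 -> [6 4 2]
Step 12: demand=4,sold=2 ship[1->2]=2 ship[0->1]=2 prod=2 -> [6 4 2]
First stockout at step 7

7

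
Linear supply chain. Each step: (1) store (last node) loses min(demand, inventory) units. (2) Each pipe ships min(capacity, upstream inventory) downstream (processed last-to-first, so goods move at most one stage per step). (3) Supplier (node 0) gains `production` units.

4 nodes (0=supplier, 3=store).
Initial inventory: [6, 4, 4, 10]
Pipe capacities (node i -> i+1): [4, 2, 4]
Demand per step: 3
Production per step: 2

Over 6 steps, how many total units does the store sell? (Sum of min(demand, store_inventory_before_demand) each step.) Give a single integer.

Step 1: sold=3 (running total=3) -> [4 6 2 11]
Step 2: sold=3 (running total=6) -> [2 8 2 10]
Step 3: sold=3 (running total=9) -> [2 8 2 9]
Step 4: sold=3 (running total=12) -> [2 8 2 8]
Step 5: sold=3 (running total=15) -> [2 8 2 7]
Step 6: sold=3 (running total=18) -> [2 8 2 6]

Answer: 18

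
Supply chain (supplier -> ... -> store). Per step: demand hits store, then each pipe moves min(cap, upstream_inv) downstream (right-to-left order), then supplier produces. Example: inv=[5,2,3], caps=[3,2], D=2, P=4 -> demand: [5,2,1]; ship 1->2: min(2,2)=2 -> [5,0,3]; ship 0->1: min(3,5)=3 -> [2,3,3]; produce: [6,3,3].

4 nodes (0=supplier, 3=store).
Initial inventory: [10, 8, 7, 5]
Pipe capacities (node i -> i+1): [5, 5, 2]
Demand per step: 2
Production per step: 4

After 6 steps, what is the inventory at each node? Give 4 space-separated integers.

Step 1: demand=2,sold=2 ship[2->3]=2 ship[1->2]=5 ship[0->1]=5 prod=4 -> inv=[9 8 10 5]
Step 2: demand=2,sold=2 ship[2->3]=2 ship[1->2]=5 ship[0->1]=5 prod=4 -> inv=[8 8 13 5]
Step 3: demand=2,sold=2 ship[2->3]=2 ship[1->2]=5 ship[0->1]=5 prod=4 -> inv=[7 8 16 5]
Step 4: demand=2,sold=2 ship[2->3]=2 ship[1->2]=5 ship[0->1]=5 prod=4 -> inv=[6 8 19 5]
Step 5: demand=2,sold=2 ship[2->3]=2 ship[1->2]=5 ship[0->1]=5 prod=4 -> inv=[5 8 22 5]
Step 6: demand=2,sold=2 ship[2->3]=2 ship[1->2]=5 ship[0->1]=5 prod=4 -> inv=[4 8 25 5]

4 8 25 5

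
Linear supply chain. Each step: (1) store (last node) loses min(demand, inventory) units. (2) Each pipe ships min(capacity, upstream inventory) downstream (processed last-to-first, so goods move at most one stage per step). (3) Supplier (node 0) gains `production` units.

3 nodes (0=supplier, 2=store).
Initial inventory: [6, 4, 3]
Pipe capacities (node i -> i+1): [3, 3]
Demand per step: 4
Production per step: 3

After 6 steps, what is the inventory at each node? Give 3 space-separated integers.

Step 1: demand=4,sold=3 ship[1->2]=3 ship[0->1]=3 prod=3 -> inv=[6 4 3]
Step 2: demand=4,sold=3 ship[1->2]=3 ship[0->1]=3 prod=3 -> inv=[6 4 3]
Step 3: demand=4,sold=3 ship[1->2]=3 ship[0->1]=3 prod=3 -> inv=[6 4 3]
Step 4: demand=4,sold=3 ship[1->2]=3 ship[0->1]=3 prod=3 -> inv=[6 4 3]
Step 5: demand=4,sold=3 ship[1->2]=3 ship[0->1]=3 prod=3 -> inv=[6 4 3]
Step 6: demand=4,sold=3 ship[1->2]=3 ship[0->1]=3 prod=3 -> inv=[6 4 3]

6 4 3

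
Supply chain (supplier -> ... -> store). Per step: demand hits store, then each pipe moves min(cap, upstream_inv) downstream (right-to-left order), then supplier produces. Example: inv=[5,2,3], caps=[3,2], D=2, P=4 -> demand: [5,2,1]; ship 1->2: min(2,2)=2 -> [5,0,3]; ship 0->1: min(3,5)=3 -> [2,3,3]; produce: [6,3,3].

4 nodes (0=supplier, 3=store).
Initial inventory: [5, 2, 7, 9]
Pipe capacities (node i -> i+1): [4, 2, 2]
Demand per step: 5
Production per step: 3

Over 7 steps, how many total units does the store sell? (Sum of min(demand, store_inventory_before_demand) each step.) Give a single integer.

Answer: 21

Derivation:
Step 1: sold=5 (running total=5) -> [4 4 7 6]
Step 2: sold=5 (running total=10) -> [3 6 7 3]
Step 3: sold=3 (running total=13) -> [3 7 7 2]
Step 4: sold=2 (running total=15) -> [3 8 7 2]
Step 5: sold=2 (running total=17) -> [3 9 7 2]
Step 6: sold=2 (running total=19) -> [3 10 7 2]
Step 7: sold=2 (running total=21) -> [3 11 7 2]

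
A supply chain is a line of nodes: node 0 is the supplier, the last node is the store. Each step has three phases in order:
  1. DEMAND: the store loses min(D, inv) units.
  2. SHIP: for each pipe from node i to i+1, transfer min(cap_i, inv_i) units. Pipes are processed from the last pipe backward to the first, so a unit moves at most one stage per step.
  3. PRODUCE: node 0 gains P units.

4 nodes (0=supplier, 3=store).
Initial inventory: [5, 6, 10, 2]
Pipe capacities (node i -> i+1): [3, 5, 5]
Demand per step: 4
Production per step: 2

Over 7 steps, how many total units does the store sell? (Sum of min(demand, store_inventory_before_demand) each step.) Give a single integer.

Step 1: sold=2 (running total=2) -> [4 4 10 5]
Step 2: sold=4 (running total=6) -> [3 3 9 6]
Step 3: sold=4 (running total=10) -> [2 3 7 7]
Step 4: sold=4 (running total=14) -> [2 2 5 8]
Step 5: sold=4 (running total=18) -> [2 2 2 9]
Step 6: sold=4 (running total=22) -> [2 2 2 7]
Step 7: sold=4 (running total=26) -> [2 2 2 5]

Answer: 26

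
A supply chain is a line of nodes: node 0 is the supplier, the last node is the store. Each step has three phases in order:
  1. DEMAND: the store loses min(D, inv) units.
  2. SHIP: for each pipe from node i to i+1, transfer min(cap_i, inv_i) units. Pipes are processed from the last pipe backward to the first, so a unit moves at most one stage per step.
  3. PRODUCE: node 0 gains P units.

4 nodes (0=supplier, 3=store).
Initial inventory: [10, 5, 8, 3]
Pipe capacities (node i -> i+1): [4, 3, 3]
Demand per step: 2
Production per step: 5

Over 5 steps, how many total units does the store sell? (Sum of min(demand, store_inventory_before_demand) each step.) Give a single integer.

Step 1: sold=2 (running total=2) -> [11 6 8 4]
Step 2: sold=2 (running total=4) -> [12 7 8 5]
Step 3: sold=2 (running total=6) -> [13 8 8 6]
Step 4: sold=2 (running total=8) -> [14 9 8 7]
Step 5: sold=2 (running total=10) -> [15 10 8 8]

Answer: 10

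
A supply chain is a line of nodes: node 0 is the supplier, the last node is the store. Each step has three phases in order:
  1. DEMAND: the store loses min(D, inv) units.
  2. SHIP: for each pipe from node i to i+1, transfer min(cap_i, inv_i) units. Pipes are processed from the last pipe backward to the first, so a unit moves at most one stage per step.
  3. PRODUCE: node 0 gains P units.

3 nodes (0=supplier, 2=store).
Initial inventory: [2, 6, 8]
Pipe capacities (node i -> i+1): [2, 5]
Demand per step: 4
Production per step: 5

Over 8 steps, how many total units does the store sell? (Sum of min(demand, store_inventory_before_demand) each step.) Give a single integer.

Answer: 26

Derivation:
Step 1: sold=4 (running total=4) -> [5 3 9]
Step 2: sold=4 (running total=8) -> [8 2 8]
Step 3: sold=4 (running total=12) -> [11 2 6]
Step 4: sold=4 (running total=16) -> [14 2 4]
Step 5: sold=4 (running total=20) -> [17 2 2]
Step 6: sold=2 (running total=22) -> [20 2 2]
Step 7: sold=2 (running total=24) -> [23 2 2]
Step 8: sold=2 (running total=26) -> [26 2 2]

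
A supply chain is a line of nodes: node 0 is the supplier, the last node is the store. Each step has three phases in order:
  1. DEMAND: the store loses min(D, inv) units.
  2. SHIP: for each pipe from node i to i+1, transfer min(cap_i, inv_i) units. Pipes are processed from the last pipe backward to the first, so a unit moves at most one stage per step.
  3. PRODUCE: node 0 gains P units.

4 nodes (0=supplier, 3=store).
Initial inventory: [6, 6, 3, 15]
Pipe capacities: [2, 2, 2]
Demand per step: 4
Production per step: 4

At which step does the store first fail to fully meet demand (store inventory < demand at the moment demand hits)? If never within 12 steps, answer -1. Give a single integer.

Step 1: demand=4,sold=4 ship[2->3]=2 ship[1->2]=2 ship[0->1]=2 prod=4 -> [8 6 3 13]
Step 2: demand=4,sold=4 ship[2->3]=2 ship[1->2]=2 ship[0->1]=2 prod=4 -> [10 6 3 11]
Step 3: demand=4,sold=4 ship[2->3]=2 ship[1->2]=2 ship[0->1]=2 prod=4 -> [12 6 3 9]
Step 4: demand=4,sold=4 ship[2->3]=2 ship[1->2]=2 ship[0->1]=2 prod=4 -> [14 6 3 7]
Step 5: demand=4,sold=4 ship[2->3]=2 ship[1->2]=2 ship[0->1]=2 prod=4 -> [16 6 3 5]
Step 6: demand=4,sold=4 ship[2->3]=2 ship[1->2]=2 ship[0->1]=2 prod=4 -> [18 6 3 3]
Step 7: demand=4,sold=3 ship[2->3]=2 ship[1->2]=2 ship[0->1]=2 prod=4 -> [20 6 3 2]
Step 8: demand=4,sold=2 ship[2->3]=2 ship[1->2]=2 ship[0->1]=2 prod=4 -> [22 6 3 2]
Step 9: demand=4,sold=2 ship[2->3]=2 ship[1->2]=2 ship[0->1]=2 prod=4 -> [24 6 3 2]
Step 10: demand=4,sold=2 ship[2->3]=2 ship[1->2]=2 ship[0->1]=2 prod=4 -> [26 6 3 2]
Step 11: demand=4,sold=2 ship[2->3]=2 ship[1->2]=2 ship[0->1]=2 prod=4 -> [28 6 3 2]
Step 12: demand=4,sold=2 ship[2->3]=2 ship[1->2]=2 ship[0->1]=2 prod=4 -> [30 6 3 2]
First stockout at step 7

7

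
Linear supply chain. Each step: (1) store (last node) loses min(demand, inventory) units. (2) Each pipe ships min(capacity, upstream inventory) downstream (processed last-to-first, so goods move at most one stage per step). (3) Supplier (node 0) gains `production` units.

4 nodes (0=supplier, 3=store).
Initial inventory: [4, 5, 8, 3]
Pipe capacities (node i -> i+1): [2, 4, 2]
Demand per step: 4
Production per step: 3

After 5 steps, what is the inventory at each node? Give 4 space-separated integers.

Step 1: demand=4,sold=3 ship[2->3]=2 ship[1->2]=4 ship[0->1]=2 prod=3 -> inv=[5 3 10 2]
Step 2: demand=4,sold=2 ship[2->3]=2 ship[1->2]=3 ship[0->1]=2 prod=3 -> inv=[6 2 11 2]
Step 3: demand=4,sold=2 ship[2->3]=2 ship[1->2]=2 ship[0->1]=2 prod=3 -> inv=[7 2 11 2]
Step 4: demand=4,sold=2 ship[2->3]=2 ship[1->2]=2 ship[0->1]=2 prod=3 -> inv=[8 2 11 2]
Step 5: demand=4,sold=2 ship[2->3]=2 ship[1->2]=2 ship[0->1]=2 prod=3 -> inv=[9 2 11 2]

9 2 11 2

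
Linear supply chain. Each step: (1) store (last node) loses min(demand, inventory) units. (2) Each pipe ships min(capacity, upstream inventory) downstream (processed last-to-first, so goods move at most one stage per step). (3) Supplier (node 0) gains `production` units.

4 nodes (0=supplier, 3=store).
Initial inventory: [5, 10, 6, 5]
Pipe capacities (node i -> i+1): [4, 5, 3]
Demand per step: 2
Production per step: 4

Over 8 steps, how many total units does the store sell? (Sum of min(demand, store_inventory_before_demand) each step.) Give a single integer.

Answer: 16

Derivation:
Step 1: sold=2 (running total=2) -> [5 9 8 6]
Step 2: sold=2 (running total=4) -> [5 8 10 7]
Step 3: sold=2 (running total=6) -> [5 7 12 8]
Step 4: sold=2 (running total=8) -> [5 6 14 9]
Step 5: sold=2 (running total=10) -> [5 5 16 10]
Step 6: sold=2 (running total=12) -> [5 4 18 11]
Step 7: sold=2 (running total=14) -> [5 4 19 12]
Step 8: sold=2 (running total=16) -> [5 4 20 13]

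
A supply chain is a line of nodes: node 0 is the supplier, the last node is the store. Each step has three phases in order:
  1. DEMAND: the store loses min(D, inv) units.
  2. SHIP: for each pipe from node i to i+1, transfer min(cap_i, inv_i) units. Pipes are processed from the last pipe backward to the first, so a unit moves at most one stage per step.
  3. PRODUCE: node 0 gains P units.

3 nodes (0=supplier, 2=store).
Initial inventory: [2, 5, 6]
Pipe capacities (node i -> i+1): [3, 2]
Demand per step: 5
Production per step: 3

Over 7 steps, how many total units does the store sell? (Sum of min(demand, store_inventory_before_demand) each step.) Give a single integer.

Answer: 18

Derivation:
Step 1: sold=5 (running total=5) -> [3 5 3]
Step 2: sold=3 (running total=8) -> [3 6 2]
Step 3: sold=2 (running total=10) -> [3 7 2]
Step 4: sold=2 (running total=12) -> [3 8 2]
Step 5: sold=2 (running total=14) -> [3 9 2]
Step 6: sold=2 (running total=16) -> [3 10 2]
Step 7: sold=2 (running total=18) -> [3 11 2]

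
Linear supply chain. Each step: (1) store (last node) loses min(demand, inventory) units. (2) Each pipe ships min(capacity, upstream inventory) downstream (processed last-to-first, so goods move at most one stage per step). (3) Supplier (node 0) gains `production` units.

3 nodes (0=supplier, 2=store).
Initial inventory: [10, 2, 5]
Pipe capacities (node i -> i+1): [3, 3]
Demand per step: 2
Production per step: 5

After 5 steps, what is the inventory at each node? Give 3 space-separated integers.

Step 1: demand=2,sold=2 ship[1->2]=2 ship[0->1]=3 prod=5 -> inv=[12 3 5]
Step 2: demand=2,sold=2 ship[1->2]=3 ship[0->1]=3 prod=5 -> inv=[14 3 6]
Step 3: demand=2,sold=2 ship[1->2]=3 ship[0->1]=3 prod=5 -> inv=[16 3 7]
Step 4: demand=2,sold=2 ship[1->2]=3 ship[0->1]=3 prod=5 -> inv=[18 3 8]
Step 5: demand=2,sold=2 ship[1->2]=3 ship[0->1]=3 prod=5 -> inv=[20 3 9]

20 3 9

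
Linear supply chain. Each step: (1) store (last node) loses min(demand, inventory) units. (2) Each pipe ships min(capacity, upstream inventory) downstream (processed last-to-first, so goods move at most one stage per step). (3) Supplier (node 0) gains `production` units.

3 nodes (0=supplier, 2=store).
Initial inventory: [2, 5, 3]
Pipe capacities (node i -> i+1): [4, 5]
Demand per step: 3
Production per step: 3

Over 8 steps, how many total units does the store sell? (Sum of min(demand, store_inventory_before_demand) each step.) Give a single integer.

Step 1: sold=3 (running total=3) -> [3 2 5]
Step 2: sold=3 (running total=6) -> [3 3 4]
Step 3: sold=3 (running total=9) -> [3 3 4]
Step 4: sold=3 (running total=12) -> [3 3 4]
Step 5: sold=3 (running total=15) -> [3 3 4]
Step 6: sold=3 (running total=18) -> [3 3 4]
Step 7: sold=3 (running total=21) -> [3 3 4]
Step 8: sold=3 (running total=24) -> [3 3 4]

Answer: 24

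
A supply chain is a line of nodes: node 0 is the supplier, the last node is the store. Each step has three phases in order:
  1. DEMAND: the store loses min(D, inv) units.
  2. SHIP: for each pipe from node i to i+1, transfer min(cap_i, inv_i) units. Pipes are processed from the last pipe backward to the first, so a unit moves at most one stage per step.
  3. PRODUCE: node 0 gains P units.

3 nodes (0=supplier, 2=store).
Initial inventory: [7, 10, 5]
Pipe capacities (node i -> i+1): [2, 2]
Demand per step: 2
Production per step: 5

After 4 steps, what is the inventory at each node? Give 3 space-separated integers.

Step 1: demand=2,sold=2 ship[1->2]=2 ship[0->1]=2 prod=5 -> inv=[10 10 5]
Step 2: demand=2,sold=2 ship[1->2]=2 ship[0->1]=2 prod=5 -> inv=[13 10 5]
Step 3: demand=2,sold=2 ship[1->2]=2 ship[0->1]=2 prod=5 -> inv=[16 10 5]
Step 4: demand=2,sold=2 ship[1->2]=2 ship[0->1]=2 prod=5 -> inv=[19 10 5]

19 10 5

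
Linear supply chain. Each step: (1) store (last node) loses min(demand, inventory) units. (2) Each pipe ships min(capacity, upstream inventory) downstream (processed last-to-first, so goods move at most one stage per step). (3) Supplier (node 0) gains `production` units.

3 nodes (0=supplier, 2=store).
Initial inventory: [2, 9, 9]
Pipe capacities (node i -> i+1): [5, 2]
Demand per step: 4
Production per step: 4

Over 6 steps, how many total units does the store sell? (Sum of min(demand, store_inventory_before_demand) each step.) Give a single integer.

Step 1: sold=4 (running total=4) -> [4 9 7]
Step 2: sold=4 (running total=8) -> [4 11 5]
Step 3: sold=4 (running total=12) -> [4 13 3]
Step 4: sold=3 (running total=15) -> [4 15 2]
Step 5: sold=2 (running total=17) -> [4 17 2]
Step 6: sold=2 (running total=19) -> [4 19 2]

Answer: 19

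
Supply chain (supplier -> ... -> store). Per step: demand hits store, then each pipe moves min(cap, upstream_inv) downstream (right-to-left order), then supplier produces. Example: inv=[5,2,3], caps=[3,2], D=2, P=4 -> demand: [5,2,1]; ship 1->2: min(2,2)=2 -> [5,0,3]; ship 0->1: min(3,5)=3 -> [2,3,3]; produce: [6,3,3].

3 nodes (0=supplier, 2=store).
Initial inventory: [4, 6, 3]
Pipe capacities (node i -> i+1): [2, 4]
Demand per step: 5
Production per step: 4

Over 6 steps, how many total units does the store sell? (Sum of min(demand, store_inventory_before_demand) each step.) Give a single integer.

Step 1: sold=3 (running total=3) -> [6 4 4]
Step 2: sold=4 (running total=7) -> [8 2 4]
Step 3: sold=4 (running total=11) -> [10 2 2]
Step 4: sold=2 (running total=13) -> [12 2 2]
Step 5: sold=2 (running total=15) -> [14 2 2]
Step 6: sold=2 (running total=17) -> [16 2 2]

Answer: 17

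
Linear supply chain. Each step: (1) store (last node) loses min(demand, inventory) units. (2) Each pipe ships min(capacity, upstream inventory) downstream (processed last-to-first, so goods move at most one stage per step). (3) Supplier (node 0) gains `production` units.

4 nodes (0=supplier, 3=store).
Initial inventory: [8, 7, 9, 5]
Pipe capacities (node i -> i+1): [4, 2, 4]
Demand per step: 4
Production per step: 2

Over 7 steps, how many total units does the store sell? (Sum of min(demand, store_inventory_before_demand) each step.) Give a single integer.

Answer: 24

Derivation:
Step 1: sold=4 (running total=4) -> [6 9 7 5]
Step 2: sold=4 (running total=8) -> [4 11 5 5]
Step 3: sold=4 (running total=12) -> [2 13 3 5]
Step 4: sold=4 (running total=16) -> [2 13 2 4]
Step 5: sold=4 (running total=20) -> [2 13 2 2]
Step 6: sold=2 (running total=22) -> [2 13 2 2]
Step 7: sold=2 (running total=24) -> [2 13 2 2]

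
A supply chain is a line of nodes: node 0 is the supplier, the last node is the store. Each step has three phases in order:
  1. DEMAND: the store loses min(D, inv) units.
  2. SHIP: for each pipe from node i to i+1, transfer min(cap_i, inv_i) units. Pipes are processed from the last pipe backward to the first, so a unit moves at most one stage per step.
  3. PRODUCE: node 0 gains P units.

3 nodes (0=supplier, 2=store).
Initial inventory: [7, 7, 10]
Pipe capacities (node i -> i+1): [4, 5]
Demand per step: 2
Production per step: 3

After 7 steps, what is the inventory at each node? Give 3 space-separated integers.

Step 1: demand=2,sold=2 ship[1->2]=5 ship[0->1]=4 prod=3 -> inv=[6 6 13]
Step 2: demand=2,sold=2 ship[1->2]=5 ship[0->1]=4 prod=3 -> inv=[5 5 16]
Step 3: demand=2,sold=2 ship[1->2]=5 ship[0->1]=4 prod=3 -> inv=[4 4 19]
Step 4: demand=2,sold=2 ship[1->2]=4 ship[0->1]=4 prod=3 -> inv=[3 4 21]
Step 5: demand=2,sold=2 ship[1->2]=4 ship[0->1]=3 prod=3 -> inv=[3 3 23]
Step 6: demand=2,sold=2 ship[1->2]=3 ship[0->1]=3 prod=3 -> inv=[3 3 24]
Step 7: demand=2,sold=2 ship[1->2]=3 ship[0->1]=3 prod=3 -> inv=[3 3 25]

3 3 25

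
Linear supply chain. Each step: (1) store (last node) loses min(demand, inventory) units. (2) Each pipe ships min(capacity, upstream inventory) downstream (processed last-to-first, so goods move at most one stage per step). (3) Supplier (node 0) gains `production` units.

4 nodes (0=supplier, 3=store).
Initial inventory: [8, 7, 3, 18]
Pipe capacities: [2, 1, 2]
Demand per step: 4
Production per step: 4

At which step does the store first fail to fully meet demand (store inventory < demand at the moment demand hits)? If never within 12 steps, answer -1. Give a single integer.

Step 1: demand=4,sold=4 ship[2->3]=2 ship[1->2]=1 ship[0->1]=2 prod=4 -> [10 8 2 16]
Step 2: demand=4,sold=4 ship[2->3]=2 ship[1->2]=1 ship[0->1]=2 prod=4 -> [12 9 1 14]
Step 3: demand=4,sold=4 ship[2->3]=1 ship[1->2]=1 ship[0->1]=2 prod=4 -> [14 10 1 11]
Step 4: demand=4,sold=4 ship[2->3]=1 ship[1->2]=1 ship[0->1]=2 prod=4 -> [16 11 1 8]
Step 5: demand=4,sold=4 ship[2->3]=1 ship[1->2]=1 ship[0->1]=2 prod=4 -> [18 12 1 5]
Step 6: demand=4,sold=4 ship[2->3]=1 ship[1->2]=1 ship[0->1]=2 prod=4 -> [20 13 1 2]
Step 7: demand=4,sold=2 ship[2->3]=1 ship[1->2]=1 ship[0->1]=2 prod=4 -> [22 14 1 1]
Step 8: demand=4,sold=1 ship[2->3]=1 ship[1->2]=1 ship[0->1]=2 prod=4 -> [24 15 1 1]
Step 9: demand=4,sold=1 ship[2->3]=1 ship[1->2]=1 ship[0->1]=2 prod=4 -> [26 16 1 1]
Step 10: demand=4,sold=1 ship[2->3]=1 ship[1->2]=1 ship[0->1]=2 prod=4 -> [28 17 1 1]
Step 11: demand=4,sold=1 ship[2->3]=1 ship[1->2]=1 ship[0->1]=2 prod=4 -> [30 18 1 1]
Step 12: demand=4,sold=1 ship[2->3]=1 ship[1->2]=1 ship[0->1]=2 prod=4 -> [32 19 1 1]
First stockout at step 7

7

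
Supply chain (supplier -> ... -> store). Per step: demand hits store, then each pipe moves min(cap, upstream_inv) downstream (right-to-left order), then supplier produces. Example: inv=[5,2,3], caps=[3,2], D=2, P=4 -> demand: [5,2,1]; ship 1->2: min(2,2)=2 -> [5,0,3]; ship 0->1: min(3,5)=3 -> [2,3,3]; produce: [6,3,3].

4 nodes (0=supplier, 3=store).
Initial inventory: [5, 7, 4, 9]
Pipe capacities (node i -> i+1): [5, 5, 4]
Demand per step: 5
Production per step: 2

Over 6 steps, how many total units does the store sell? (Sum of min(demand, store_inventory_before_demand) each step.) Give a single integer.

Answer: 29

Derivation:
Step 1: sold=5 (running total=5) -> [2 7 5 8]
Step 2: sold=5 (running total=10) -> [2 4 6 7]
Step 3: sold=5 (running total=15) -> [2 2 6 6]
Step 4: sold=5 (running total=20) -> [2 2 4 5]
Step 5: sold=5 (running total=25) -> [2 2 2 4]
Step 6: sold=4 (running total=29) -> [2 2 2 2]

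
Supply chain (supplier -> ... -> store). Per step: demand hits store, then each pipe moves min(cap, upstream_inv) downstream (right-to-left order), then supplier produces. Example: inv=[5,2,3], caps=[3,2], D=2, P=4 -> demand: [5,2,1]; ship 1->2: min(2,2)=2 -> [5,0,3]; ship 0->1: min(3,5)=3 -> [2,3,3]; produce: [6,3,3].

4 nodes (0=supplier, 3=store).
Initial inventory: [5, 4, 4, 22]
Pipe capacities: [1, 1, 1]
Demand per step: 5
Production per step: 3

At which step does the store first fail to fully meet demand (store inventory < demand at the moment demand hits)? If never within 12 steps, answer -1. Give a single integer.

Step 1: demand=5,sold=5 ship[2->3]=1 ship[1->2]=1 ship[0->1]=1 prod=3 -> [7 4 4 18]
Step 2: demand=5,sold=5 ship[2->3]=1 ship[1->2]=1 ship[0->1]=1 prod=3 -> [9 4 4 14]
Step 3: demand=5,sold=5 ship[2->3]=1 ship[1->2]=1 ship[0->1]=1 prod=3 -> [11 4 4 10]
Step 4: demand=5,sold=5 ship[2->3]=1 ship[1->2]=1 ship[0->1]=1 prod=3 -> [13 4 4 6]
Step 5: demand=5,sold=5 ship[2->3]=1 ship[1->2]=1 ship[0->1]=1 prod=3 -> [15 4 4 2]
Step 6: demand=5,sold=2 ship[2->3]=1 ship[1->2]=1 ship[0->1]=1 prod=3 -> [17 4 4 1]
Step 7: demand=5,sold=1 ship[2->3]=1 ship[1->2]=1 ship[0->1]=1 prod=3 -> [19 4 4 1]
Step 8: demand=5,sold=1 ship[2->3]=1 ship[1->2]=1 ship[0->1]=1 prod=3 -> [21 4 4 1]
Step 9: demand=5,sold=1 ship[2->3]=1 ship[1->2]=1 ship[0->1]=1 prod=3 -> [23 4 4 1]
Step 10: demand=5,sold=1 ship[2->3]=1 ship[1->2]=1 ship[0->1]=1 prod=3 -> [25 4 4 1]
Step 11: demand=5,sold=1 ship[2->3]=1 ship[1->2]=1 ship[0->1]=1 prod=3 -> [27 4 4 1]
Step 12: demand=5,sold=1 ship[2->3]=1 ship[1->2]=1 ship[0->1]=1 prod=3 -> [29 4 4 1]
First stockout at step 6

6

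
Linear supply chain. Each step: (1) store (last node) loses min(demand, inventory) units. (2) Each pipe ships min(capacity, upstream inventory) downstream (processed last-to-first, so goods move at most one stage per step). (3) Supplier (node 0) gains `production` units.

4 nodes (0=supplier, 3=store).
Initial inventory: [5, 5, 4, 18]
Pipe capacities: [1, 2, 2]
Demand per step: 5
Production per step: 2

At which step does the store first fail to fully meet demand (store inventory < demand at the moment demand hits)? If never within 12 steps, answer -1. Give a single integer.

Step 1: demand=5,sold=5 ship[2->3]=2 ship[1->2]=2 ship[0->1]=1 prod=2 -> [6 4 4 15]
Step 2: demand=5,sold=5 ship[2->3]=2 ship[1->2]=2 ship[0->1]=1 prod=2 -> [7 3 4 12]
Step 3: demand=5,sold=5 ship[2->3]=2 ship[1->2]=2 ship[0->1]=1 prod=2 -> [8 2 4 9]
Step 4: demand=5,sold=5 ship[2->3]=2 ship[1->2]=2 ship[0->1]=1 prod=2 -> [9 1 4 6]
Step 5: demand=5,sold=5 ship[2->3]=2 ship[1->2]=1 ship[0->1]=1 prod=2 -> [10 1 3 3]
Step 6: demand=5,sold=3 ship[2->3]=2 ship[1->2]=1 ship[0->1]=1 prod=2 -> [11 1 2 2]
Step 7: demand=5,sold=2 ship[2->3]=2 ship[1->2]=1 ship[0->1]=1 prod=2 -> [12 1 1 2]
Step 8: demand=5,sold=2 ship[2->3]=1 ship[1->2]=1 ship[0->1]=1 prod=2 -> [13 1 1 1]
Step 9: demand=5,sold=1 ship[2->3]=1 ship[1->2]=1 ship[0->1]=1 prod=2 -> [14 1 1 1]
Step 10: demand=5,sold=1 ship[2->3]=1 ship[1->2]=1 ship[0->1]=1 prod=2 -> [15 1 1 1]
Step 11: demand=5,sold=1 ship[2->3]=1 ship[1->2]=1 ship[0->1]=1 prod=2 -> [16 1 1 1]
Step 12: demand=5,sold=1 ship[2->3]=1 ship[1->2]=1 ship[0->1]=1 prod=2 -> [17 1 1 1]
First stockout at step 6

6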